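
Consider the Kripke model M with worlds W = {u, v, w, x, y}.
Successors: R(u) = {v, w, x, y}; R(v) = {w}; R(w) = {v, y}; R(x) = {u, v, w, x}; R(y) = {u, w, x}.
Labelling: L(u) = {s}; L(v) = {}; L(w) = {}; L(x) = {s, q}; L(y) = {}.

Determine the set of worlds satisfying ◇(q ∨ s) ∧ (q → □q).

u, y

Recall that □ψ holds at a world iff ψ holds at every accessible world, and ◇ψ holds iff ψ holds at some accessible world.
Let φ = ◇(q ∨ s) ∧ (q → □q). Evaluate φ at each world:
  u (successors {v, w, x, y}): φ is true.
  v (successors {w}): φ is false.
  w (successors {v, y}): φ is false.
  x (successors {u, v, w, x}): φ is false.
  y (successors {u, w, x}): φ is true.
For instance, at u:
  At u: ◇(q ∨ s) is true, q → □q is true, so ◇(q ∨ s) ∧ (q → □q) is true.
    At u: ◇(q ∨ s) requires q ∨ s at some successor in {v, w, x, y}.
      q ∨ s holds at x, so ◇(q ∨ s) is true at u.
    At u: q is false, □q is false, so q → □q is true.
      At u: □q requires q at every successor {v, w, x, y}.
        q fails at v, so □q is false at u.
Satisfying worlds: {u, y}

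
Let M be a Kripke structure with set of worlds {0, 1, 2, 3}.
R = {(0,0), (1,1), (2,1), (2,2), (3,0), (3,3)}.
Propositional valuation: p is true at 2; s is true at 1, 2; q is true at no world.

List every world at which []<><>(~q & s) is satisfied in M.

Let φ = []<><>(~q & s). Evaluate φ at each world:
  0 (successors {0}): φ is false.
  1 (successors {1}): φ is true.
  2 (successors {1, 2}): φ is true.
  3 (successors {0, 3}): φ is false.
For instance, at 3:
  At 3: []<><>(~q & s) requires <><>(~q & s) at every successor {0, 3}.
    <><>(~q & s) fails at 0, so []<><>(~q & s) is false at 3.
      At 0: <><>(~q & s) requires <>(~q & s) at some successor in {0}.
        At 0: <>(~q & s) is false.
      So <><>(~q & s) is false at 0.
Satisfying worlds: {1, 2}

1, 2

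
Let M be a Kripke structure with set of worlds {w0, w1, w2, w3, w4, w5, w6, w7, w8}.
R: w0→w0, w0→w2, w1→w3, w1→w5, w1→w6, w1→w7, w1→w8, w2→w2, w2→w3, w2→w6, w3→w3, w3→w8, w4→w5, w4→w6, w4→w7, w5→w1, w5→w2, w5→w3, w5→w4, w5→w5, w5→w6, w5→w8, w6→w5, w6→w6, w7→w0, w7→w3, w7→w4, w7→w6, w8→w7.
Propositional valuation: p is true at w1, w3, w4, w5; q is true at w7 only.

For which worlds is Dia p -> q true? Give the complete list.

Recall that Dia ψ holds at a world iff ψ holds at some accessible world.
Let φ = Dia p -> q. Evaluate φ at each world:
  w0 (successors {w0, w2}): φ is true.
  w1 (successors {w3, w5, w6, w7, w8}): φ is false.
  w2 (successors {w2, w3, w6}): φ is false.
  w3 (successors {w3, w8}): φ is false.
  w4 (successors {w5, w6, w7}): φ is false.
  w5 (successors {w1, w2, w3, w4, w5, w6, w8}): φ is false.
  w6 (successors {w5, w6}): φ is false.
  w7 (successors {w0, w3, w4, w6}): φ is true.
  w8 (successors {w7}): φ is true.
For instance, at w6:
  At w6: Dia p is true, q is false, so Dia p -> q is false.
    At w6: Dia p requires p at some successor in {w5, w6}.
      p holds at w5, so Dia p is true at w6.
Satisfying worlds: {w0, w7, w8}

w0, w7, w8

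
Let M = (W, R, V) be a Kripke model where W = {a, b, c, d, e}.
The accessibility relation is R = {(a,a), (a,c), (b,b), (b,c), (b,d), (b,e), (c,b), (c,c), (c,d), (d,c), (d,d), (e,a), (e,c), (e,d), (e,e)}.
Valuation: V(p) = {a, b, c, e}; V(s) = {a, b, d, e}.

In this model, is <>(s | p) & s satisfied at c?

No

Recall that <>ψ holds at a world iff ψ holds at some accessible world.
At c: <>(s | p) is true, s is false, so <>(s | p) & s is false.
  At c: <>(s | p) requires s | p at some successor in {b, c, d}.
    s | p holds at b, so <>(s | p) is true at c.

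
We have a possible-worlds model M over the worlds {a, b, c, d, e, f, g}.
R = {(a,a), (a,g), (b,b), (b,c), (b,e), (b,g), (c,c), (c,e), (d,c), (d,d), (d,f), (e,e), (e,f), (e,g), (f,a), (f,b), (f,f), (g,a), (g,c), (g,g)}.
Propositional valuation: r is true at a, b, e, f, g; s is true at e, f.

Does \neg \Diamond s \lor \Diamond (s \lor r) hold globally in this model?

Yes

Recall that \Diamond ψ holds at a world iff ψ holds at some accessible world.
Let φ = \neg \Diamond s \lor \Diamond (s \lor r). Evaluate φ at each world:
  a (successors {a, g}): φ is true.
  b (successors {b, c, e, g}): φ is true.
  c (successors {c, e}): φ is true.
  d (successors {c, d, f}): φ is true.
  e (successors {e, f, g}): φ is true.
  f (successors {a, b, f}): φ is true.
  g (successors {a, c, g}): φ is true.
For instance, at d:
  At d: \neg \Diamond s is false, \Diamond (s \lor r) is true, so \neg \Diamond s \lor \Diamond (s \lor r) is true.
    At d: \Diamond s is true, so \neg \Diamond s is false.
      At d: \Diamond s requires s at some successor in {c, d, f}.
        s holds at f, so \Diamond s is true at d.
    At d: \Diamond (s \lor r) requires s \lor r at some successor in {c, d, f}.
      s \lor r holds at f, so \Diamond (s \lor r) is true at d.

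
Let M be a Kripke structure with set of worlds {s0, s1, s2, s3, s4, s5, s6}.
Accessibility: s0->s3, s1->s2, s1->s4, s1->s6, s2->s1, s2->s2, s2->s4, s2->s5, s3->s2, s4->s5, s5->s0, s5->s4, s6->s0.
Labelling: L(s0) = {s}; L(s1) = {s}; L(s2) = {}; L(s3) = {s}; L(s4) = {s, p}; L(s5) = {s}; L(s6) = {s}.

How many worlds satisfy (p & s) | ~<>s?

Let φ = (p & s) | ~<>s. Evaluate φ at each world:
  s0 (successors {s3}): φ is false.
  s1 (successors {s2, s4, s6}): φ is false.
  s2 (successors {s1, s2, s4, s5}): φ is false.
  s3 (successors {s2}): φ is true.
  s4 (successors {s5}): φ is true.
  s5 (successors {s0, s4}): φ is false.
  s6 (successors {s0}): φ is false.
For instance, at s5:
  At s5: p & s is false, ~<>s is false, so (p & s) | ~<>s is false.
    At s5: <>s is true, so ~<>s is false.
      At s5: <>s requires s at some successor in {s0, s4}.
        s holds at s0, so <>s is true at s5.
Satisfying worlds: {s3, s4}

2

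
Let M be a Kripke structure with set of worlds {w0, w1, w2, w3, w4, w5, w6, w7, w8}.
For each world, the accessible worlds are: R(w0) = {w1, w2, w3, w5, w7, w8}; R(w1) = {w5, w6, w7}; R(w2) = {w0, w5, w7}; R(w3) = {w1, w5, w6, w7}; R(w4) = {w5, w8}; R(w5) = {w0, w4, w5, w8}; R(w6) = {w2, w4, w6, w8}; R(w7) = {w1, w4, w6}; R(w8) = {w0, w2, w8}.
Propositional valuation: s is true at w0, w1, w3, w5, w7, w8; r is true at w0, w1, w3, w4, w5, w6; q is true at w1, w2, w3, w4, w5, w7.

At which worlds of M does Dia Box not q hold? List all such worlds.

Let φ = Dia Box not q. Evaluate φ at each world:
  w0 (successors {w1, w2, w3, w5, w7, w8}): φ is false.
  w1 (successors {w5, w6, w7}): φ is false.
  w2 (successors {w0, w5, w7}): φ is false.
  w3 (successors {w1, w5, w6, w7}): φ is false.
  w4 (successors {w5, w8}): φ is false.
  w5 (successors {w0, w4, w5, w8}): φ is false.
  w6 (successors {w2, w4, w6, w8}): φ is false.
  w7 (successors {w1, w4, w6}): φ is false.
  w8 (successors {w0, w2, w8}): φ is false.
For instance, at w2:
  At w2: Dia Box not q requires Box not q at some successor in {w0, w5, w7}.
    At w0: Box not q is false.
    At w5: Box not q is false.
    At w7: Box not q is false.
  So Dia Box not q is false at w2.
Satisfying worlds: none.

none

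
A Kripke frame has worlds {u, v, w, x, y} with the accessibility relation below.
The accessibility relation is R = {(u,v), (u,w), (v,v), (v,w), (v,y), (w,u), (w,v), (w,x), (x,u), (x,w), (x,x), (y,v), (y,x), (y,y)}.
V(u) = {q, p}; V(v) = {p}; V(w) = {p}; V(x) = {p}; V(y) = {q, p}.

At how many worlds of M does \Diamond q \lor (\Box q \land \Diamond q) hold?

Let φ = \Diamond q \lor (\Box q \land \Diamond q). Evaluate φ at each world:
  u (successors {v, w}): φ is false.
  v (successors {v, w, y}): φ is true.
  w (successors {u, v, x}): φ is true.
  x (successors {u, w, x}): φ is true.
  y (successors {v, x, y}): φ is true.
For instance, at x:
  At x: \Diamond q is true, \Box q \land \Diamond q is false, so \Diamond q \lor (\Box q \land \Diamond q) is true.
    At x: \Diamond q requires q at some successor in {u, w, x}.
      q holds at u, so \Diamond q is true at x.
    At x: \Box q is false, \Diamond q is true, so \Box q \land \Diamond q is false.
      At x: \Box q requires q at every successor {u, w, x}.
        q fails at w, so \Box q is false at x.
      At x: \Diamond q requires q at some successor in {u, w, x}.
        q holds at u, so \Diamond q is true at x.
Satisfying worlds: {v, w, x, y}

4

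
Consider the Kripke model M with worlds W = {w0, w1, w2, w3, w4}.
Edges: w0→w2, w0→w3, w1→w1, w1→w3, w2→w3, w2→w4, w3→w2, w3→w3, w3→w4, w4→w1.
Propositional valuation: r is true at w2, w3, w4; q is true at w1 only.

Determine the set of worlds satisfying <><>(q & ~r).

w1, w2, w3, w4

Recall that <>ψ holds at a world iff ψ holds at some accessible world.
Let φ = <><>(q & ~r). Evaluate φ at each world:
  w0 (successors {w2, w3}): φ is false.
  w1 (successors {w1, w3}): φ is true.
  w2 (successors {w3, w4}): φ is true.
  w3 (successors {w2, w3, w4}): φ is true.
  w4 (successors {w1}): φ is true.
For instance, at w2:
  At w2: <><>(q & ~r) requires <>(q & ~r) at some successor in {w3, w4}.
    <>(q & ~r) holds at w4, so <><>(q & ~r) is true at w2.
      At w4: <>(q & ~r) requires q & ~r at some successor in {w1}.
        q & ~r holds at w1, so <>(q & ~r) is true at w4.
Satisfying worlds: {w1, w2, w3, w4}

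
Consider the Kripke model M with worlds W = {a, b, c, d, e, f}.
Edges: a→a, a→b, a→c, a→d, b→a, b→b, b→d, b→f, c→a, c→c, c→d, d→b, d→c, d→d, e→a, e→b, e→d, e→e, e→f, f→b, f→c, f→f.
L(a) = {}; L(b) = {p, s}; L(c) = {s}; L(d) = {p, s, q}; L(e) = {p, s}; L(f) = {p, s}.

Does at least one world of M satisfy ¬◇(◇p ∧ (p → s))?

Let φ = ¬◇(◇p ∧ (p → s)). Evaluate φ at each world:
  a (successors {a, b, c, d}): φ is false.
  b (successors {a, b, d, f}): φ is false.
  c (successors {a, c, d}): φ is false.
  d (successors {b, c, d}): φ is false.
  e (successors {a, b, d, e, f}): φ is false.
  f (successors {b, c, f}): φ is false.
For instance, at b:
  At b: ◇(◇p ∧ (p → s)) is true, so ¬◇(◇p ∧ (p → s)) is false.
    At b: ◇(◇p ∧ (p → s)) requires ◇p ∧ (p → s) at some successor in {a, b, d, f}.
      ◇p ∧ (p → s) holds at a, so ◇(◇p ∧ (p → s)) is true at b.

No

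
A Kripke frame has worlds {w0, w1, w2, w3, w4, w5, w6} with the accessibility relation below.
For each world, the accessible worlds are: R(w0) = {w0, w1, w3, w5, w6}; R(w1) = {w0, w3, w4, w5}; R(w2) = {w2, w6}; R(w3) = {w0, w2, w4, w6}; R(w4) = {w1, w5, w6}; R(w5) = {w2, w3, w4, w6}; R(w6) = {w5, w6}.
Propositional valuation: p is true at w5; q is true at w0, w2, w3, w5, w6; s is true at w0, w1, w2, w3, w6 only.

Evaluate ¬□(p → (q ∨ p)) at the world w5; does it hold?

No

Recall that □ψ holds at a world iff ψ holds at every accessible world, and ◇ψ holds iff ψ holds at some accessible world.
At w5: □(p → (q ∨ p)) is true, so ¬□(p → (q ∨ p)) is false.
  At w5: □(p → (q ∨ p)) requires p → (q ∨ p) at every successor {w2, w3, w4, w6}.
    At w2: p → (q ∨ p) is true.
    At w3: p → (q ∨ p) is true.
    At w4: p → (q ∨ p) is true.
    At w6: p → (q ∨ p) is true.
  So □(p → (q ∨ p)) is true at w5.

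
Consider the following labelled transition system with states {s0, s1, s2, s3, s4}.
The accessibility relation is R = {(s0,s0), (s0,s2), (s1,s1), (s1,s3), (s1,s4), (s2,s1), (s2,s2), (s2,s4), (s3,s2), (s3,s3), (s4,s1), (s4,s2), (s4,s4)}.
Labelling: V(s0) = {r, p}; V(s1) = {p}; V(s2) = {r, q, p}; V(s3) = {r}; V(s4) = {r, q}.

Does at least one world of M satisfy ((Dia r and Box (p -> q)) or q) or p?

Recall that Box ψ holds at a world iff ψ holds at every accessible world, and Dia ψ holds iff ψ holds at some accessible world.
Let φ = ((Dia r and Box (p -> q)) or q) or p. Evaluate φ at each world:
  s0 (successors {s0, s2}): φ is true.
  s1 (successors {s1, s3, s4}): φ is true.
  s2 (successors {s1, s2, s4}): φ is true.
  s3 (successors {s2, s3}): φ is true.
  s4 (successors {s1, s2, s4}): φ is true.
Detail at s0 (witness):
  At s0: (Dia r and Box (p -> q)) or q is false, p is true, so ((Dia r and Box (p -> q)) or q) or p is true.
    At s0: Dia r and Box (p -> q) is false, q is false, so (Dia r and Box (p -> q)) or q is false.
      At s0: Dia r is true, Box (p -> q) is false, so Dia r and Box (p -> q) is false.

Yes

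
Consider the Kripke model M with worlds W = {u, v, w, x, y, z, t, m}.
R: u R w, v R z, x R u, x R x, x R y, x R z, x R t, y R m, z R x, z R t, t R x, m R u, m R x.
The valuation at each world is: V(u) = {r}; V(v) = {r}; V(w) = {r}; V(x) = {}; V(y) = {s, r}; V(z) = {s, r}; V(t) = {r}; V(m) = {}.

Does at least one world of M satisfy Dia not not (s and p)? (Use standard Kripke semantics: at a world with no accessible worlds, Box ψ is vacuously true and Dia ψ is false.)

No

Recall that Dia ψ holds at a world iff ψ holds at some accessible world.
Let φ = Dia not not (s and p). Evaluate φ at each world:
  u (successors {w}): φ is false.
  v (successors {z}): φ is false.
  w (successors ∅): φ is false.
  x (successors {u, x, y, z, t}): φ is false.
  y (successors {m}): φ is false.
  z (successors {x, t}): φ is false.
  t (successors {x}): φ is false.
  m (successors {u, x}): φ is false.
For instance, at t:
  At t: Dia not not (s and p) requires not not (s and p) at some successor in {x}.
    At x: not not (s and p) is false.
  So Dia not not (s and p) is false at t.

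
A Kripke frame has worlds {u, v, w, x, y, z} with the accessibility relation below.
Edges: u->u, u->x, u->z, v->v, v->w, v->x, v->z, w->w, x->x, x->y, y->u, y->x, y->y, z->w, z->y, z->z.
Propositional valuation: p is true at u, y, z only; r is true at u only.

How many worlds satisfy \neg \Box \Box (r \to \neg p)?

Let φ = \neg \Box \Box (r \to \neg p). Evaluate φ at each world:
  u (successors {u, x, z}): φ is true.
  v (successors {v, w, x, z}): φ is false.
  w (successors {w}): φ is false.
  x (successors {x, y}): φ is true.
  y (successors {u, x, y}): φ is true.
  z (successors {w, y, z}): φ is true.
For instance, at v:
  At v: \Box \Box (r \to \neg p) is true, so \neg \Box \Box (r \to \neg p) is false.
    At v: \Box \Box (r \to \neg p) requires \Box (r \to \neg p) at every successor {v, w, x, z}.
      At v: \Box (r \to \neg p) is true.
      At w: \Box (r \to \neg p) is true.
      At x: \Box (r \to \neg p) is true.
      At z: \Box (r \to \neg p) is true.
    So \Box \Box (r \to \neg p) is true at v.
Satisfying worlds: {u, x, y, z}

4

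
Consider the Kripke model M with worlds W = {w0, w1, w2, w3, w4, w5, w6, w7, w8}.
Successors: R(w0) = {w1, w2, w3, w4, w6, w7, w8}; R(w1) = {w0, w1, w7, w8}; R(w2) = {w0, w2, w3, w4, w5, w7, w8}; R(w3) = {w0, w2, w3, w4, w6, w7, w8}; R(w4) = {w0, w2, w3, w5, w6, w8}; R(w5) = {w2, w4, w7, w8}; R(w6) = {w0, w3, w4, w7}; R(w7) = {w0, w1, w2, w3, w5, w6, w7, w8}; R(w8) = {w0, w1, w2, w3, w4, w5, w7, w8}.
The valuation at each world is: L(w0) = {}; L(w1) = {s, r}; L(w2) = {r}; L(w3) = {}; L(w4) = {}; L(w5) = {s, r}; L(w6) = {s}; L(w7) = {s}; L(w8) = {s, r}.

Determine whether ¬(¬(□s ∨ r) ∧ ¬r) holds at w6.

No

At w6: ¬(□s ∨ r) ∧ ¬r is true, so ¬(¬(□s ∨ r) ∧ ¬r) is false.
  At w6: ¬(□s ∨ r) is true, ¬r is true, so ¬(□s ∨ r) ∧ ¬r is true.
    At w6: □s ∨ r is false, so ¬(□s ∨ r) is true.
      At w6: □s is false, r is false, so □s ∨ r is false.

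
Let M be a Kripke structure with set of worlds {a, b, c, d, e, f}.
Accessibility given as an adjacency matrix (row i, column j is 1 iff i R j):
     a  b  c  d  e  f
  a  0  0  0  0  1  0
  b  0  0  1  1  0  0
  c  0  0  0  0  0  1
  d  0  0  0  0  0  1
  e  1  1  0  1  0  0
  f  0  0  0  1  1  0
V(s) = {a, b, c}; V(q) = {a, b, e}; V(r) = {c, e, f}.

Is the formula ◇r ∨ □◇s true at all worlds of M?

No

Let φ = ◇r ∨ □◇s. Evaluate φ at each world:
  a (successors {e}): φ is true.
  b (successors {c, d}): φ is true.
  c (successors {f}): φ is true.
  d (successors {f}): φ is true.
  e (successors {a, b, d}): φ is false.
  f (successors {d, e}): φ is true.
Detail at e (counterexample):
  At e: ◇r is false, □◇s is false, so ◇r ∨ □◇s is false.
    At e: ◇r requires r at some successor in {a, b, d}.
      At a: r is false.
      At b: r is false.
      At d: r is false.
    So ◇r is false at e.
    At e: □◇s requires ◇s at every successor {a, b, d}.
      ◇s fails at a, so □◇s is false at e.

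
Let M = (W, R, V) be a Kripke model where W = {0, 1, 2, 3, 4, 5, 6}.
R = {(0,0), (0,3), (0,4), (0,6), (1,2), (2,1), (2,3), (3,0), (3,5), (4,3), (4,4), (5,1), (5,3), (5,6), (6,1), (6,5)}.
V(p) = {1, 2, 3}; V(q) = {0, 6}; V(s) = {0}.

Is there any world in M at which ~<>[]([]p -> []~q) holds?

No

Recall that []ψ holds at a world iff ψ holds at every accessible world, and <>ψ holds iff ψ holds at some accessible world.
Let φ = ~<>[]([]p -> []~q). Evaluate φ at each world:
  0 (successors {0, 3, 4, 6}): φ is false.
  1 (successors {2}): φ is false.
  2 (successors {1, 3}): φ is false.
  3 (successors {0, 5}): φ is false.
  4 (successors {3, 4}): φ is false.
  5 (successors {1, 3, 6}): φ is false.
  6 (successors {1, 5}): φ is false.
For instance, at 1:
  At 1: <>[]([]p -> []~q) is true, so ~<>[]([]p -> []~q) is false.
    At 1: <>[]([]p -> []~q) requires []([]p -> []~q) at some successor in {2}.
      []([]p -> []~q) holds at 2, so <>[]([]p -> []~q) is true at 1.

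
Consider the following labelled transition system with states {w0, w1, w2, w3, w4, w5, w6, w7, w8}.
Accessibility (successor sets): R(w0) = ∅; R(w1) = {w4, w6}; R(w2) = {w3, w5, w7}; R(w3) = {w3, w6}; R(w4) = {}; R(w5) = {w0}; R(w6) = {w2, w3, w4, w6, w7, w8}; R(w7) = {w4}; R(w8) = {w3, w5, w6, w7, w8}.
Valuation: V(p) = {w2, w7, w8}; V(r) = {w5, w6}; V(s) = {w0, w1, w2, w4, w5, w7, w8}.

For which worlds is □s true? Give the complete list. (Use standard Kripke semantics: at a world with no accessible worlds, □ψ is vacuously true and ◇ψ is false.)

w0, w4, w5, w7

Recall that □ψ holds at a world iff ψ holds at every accessible world, and ◇ψ holds iff ψ holds at some accessible world.
Let φ = □s. Evaluate φ at each world:
  w0 (successors ∅): φ is true.
  w1 (successors {w4, w6}): φ is false.
  w2 (successors {w3, w5, w7}): φ is false.
  w3 (successors {w3, w6}): φ is false.
  w4 (successors ∅): φ is true.
  w5 (successors {w0}): φ is true.
  w6 (successors {w2, w3, w4, w6, w7, w8}): φ is false.
  w7 (successors {w4}): φ is true.
  w8 (successors {w3, w5, w6, w7, w8}): φ is false.
For instance, at w7:
  At w7: □s requires s at every successor {w4}.
    At w4: s is true.
  So □s is true at w7.
Satisfying worlds: {w0, w4, w5, w7}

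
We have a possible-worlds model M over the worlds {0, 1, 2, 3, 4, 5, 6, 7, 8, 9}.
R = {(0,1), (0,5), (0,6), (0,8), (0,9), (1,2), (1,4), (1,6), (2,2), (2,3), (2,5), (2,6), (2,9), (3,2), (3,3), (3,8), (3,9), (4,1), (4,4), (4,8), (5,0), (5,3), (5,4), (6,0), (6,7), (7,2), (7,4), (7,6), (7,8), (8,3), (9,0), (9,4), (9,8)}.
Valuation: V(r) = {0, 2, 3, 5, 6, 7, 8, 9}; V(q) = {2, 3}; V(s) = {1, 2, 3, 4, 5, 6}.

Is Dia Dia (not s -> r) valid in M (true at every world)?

Yes

Recall that Dia ψ holds at a world iff ψ holds at some accessible world.
Let φ = Dia Dia (not s -> r). Evaluate φ at each world:
  0 (successors {1, 5, 6, 8, 9}): φ is true.
  1 (successors {2, 4, 6}): φ is true.
  2 (successors {2, 3, 5, 6, 9}): φ is true.
  3 (successors {2, 3, 8, 9}): φ is true.
  4 (successors {1, 4, 8}): φ is true.
  5 (successors {0, 3, 4}): φ is true.
  6 (successors {0, 7}): φ is true.
  7 (successors {2, 4, 6, 8}): φ is true.
  8 (successors {3}): φ is true.
  9 (successors {0, 4, 8}): φ is true.
For instance, at 6:
  At 6: Dia Dia (not s -> r) requires Dia (not s -> r) at some successor in {0, 7}.
    Dia (not s -> r) holds at 0, so Dia Dia (not s -> r) is true at 6.
      At 0: Dia (not s -> r) requires not s -> r at some successor in {1, 5, 6, 8, 9}.
        not s -> r holds at 1, so Dia (not s -> r) is true at 0.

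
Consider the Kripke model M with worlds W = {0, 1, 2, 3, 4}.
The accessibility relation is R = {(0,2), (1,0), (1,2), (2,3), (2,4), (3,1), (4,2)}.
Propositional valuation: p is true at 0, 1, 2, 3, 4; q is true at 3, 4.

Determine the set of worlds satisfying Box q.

Let φ = Box q. Evaluate φ at each world:
  0 (successors {2}): φ is false.
  1 (successors {0, 2}): φ is false.
  2 (successors {3, 4}): φ is true.
  3 (successors {1}): φ is false.
  4 (successors {2}): φ is false.
For instance, at 2:
  At 2: Box q requires q at every successor {3, 4}.
    At 3: q is true.
    At 4: q is true.
  So Box q is true at 2.
Satisfying worlds: {2}

2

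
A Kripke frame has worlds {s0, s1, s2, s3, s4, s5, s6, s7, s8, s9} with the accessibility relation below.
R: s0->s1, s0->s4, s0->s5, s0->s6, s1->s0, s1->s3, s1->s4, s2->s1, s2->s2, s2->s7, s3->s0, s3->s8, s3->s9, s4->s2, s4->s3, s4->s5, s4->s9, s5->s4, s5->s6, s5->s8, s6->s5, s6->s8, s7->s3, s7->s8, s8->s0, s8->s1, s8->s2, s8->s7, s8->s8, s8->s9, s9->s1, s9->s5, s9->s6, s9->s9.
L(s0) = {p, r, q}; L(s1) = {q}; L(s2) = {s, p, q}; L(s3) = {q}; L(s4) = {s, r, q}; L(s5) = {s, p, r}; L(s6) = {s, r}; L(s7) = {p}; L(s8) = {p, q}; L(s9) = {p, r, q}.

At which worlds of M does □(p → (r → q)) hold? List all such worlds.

s1, s2, s3, s5, s7, s8

Let φ = □(p → (r → q)). Evaluate φ at each world:
  s0 (successors {s1, s4, s5, s6}): φ is false.
  s1 (successors {s0, s3, s4}): φ is true.
  s2 (successors {s1, s2, s7}): φ is true.
  s3 (successors {s0, s8, s9}): φ is true.
  s4 (successors {s2, s3, s5, s9}): φ is false.
  s5 (successors {s4, s6, s8}): φ is true.
  s6 (successors {s5, s8}): φ is false.
  s7 (successors {s3, s8}): φ is true.
  s8 (successors {s0, s1, s2, s7, s8, s9}): φ is true.
  s9 (successors {s1, s5, s6, s9}): φ is false.
For instance, at s4:
  At s4: □(p → (r → q)) requires p → (r → q) at every successor {s2, s3, s5, s9}.
    p → (r → q) fails at s5, so □(p → (r → q)) is false at s4.
Satisfying worlds: {s1, s2, s3, s5, s7, s8}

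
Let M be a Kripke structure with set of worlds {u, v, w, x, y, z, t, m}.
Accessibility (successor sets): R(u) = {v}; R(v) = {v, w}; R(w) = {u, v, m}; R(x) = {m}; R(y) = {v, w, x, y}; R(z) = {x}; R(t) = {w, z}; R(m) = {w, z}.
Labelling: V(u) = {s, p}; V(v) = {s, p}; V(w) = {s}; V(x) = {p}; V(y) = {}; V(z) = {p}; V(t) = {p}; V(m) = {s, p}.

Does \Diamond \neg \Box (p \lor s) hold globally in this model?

No

Let φ = \Diamond \neg \Box (p \lor s). Evaluate φ at each world:
  u (successors {v}): φ is false.
  v (successors {v, w}): φ is false.
  w (successors {u, v, m}): φ is false.
  x (successors {m}): φ is false.
  y (successors {v, w, x, y}): φ is true.
  z (successors {x}): φ is false.
  t (successors {w, z}): φ is false.
  m (successors {w, z}): φ is false.
Detail at u (counterexample):
  At u: \Diamond \neg \Box (p \lor s) requires \neg \Box (p \lor s) at some successor in {v}.
    At v: \neg \Box (p \lor s) is false.
  So \Diamond \neg \Box (p \lor s) is false at u.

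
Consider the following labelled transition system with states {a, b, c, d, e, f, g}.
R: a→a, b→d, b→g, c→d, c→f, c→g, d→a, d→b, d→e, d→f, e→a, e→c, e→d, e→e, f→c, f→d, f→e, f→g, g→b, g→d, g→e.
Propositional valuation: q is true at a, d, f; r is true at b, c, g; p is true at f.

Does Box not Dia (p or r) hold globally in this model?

No

Let φ = Box not Dia (p or r). Evaluate φ at each world:
  a (successors {a}): φ is true.
  b (successors {d, g}): φ is false.
  c (successors {d, f, g}): φ is false.
  d (successors {a, b, e, f}): φ is false.
  e (successors {a, c, d, e}): φ is false.
  f (successors {c, d, e, g}): φ is false.
  g (successors {b, d, e}): φ is false.
Detail at b (counterexample):
  At b: Box not Dia (p or r) requires not Dia (p or r) at every successor {d, g}.
    not Dia (p or r) fails at d, so Box not Dia (p or r) is false at b.
      At d: Dia (p or r) is true, so not Dia (p or r) is false.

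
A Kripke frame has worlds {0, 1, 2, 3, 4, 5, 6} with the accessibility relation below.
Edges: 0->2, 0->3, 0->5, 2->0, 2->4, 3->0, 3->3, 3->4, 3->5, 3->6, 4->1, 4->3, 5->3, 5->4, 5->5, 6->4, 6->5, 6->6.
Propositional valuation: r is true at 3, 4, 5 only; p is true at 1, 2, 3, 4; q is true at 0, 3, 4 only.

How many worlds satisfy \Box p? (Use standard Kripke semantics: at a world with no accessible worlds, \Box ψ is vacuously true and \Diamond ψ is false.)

2

Let φ = \Box p. Evaluate φ at each world:
  0 (successors {2, 3, 5}): φ is false.
  1 (successors ∅): φ is true.
  2 (successors {0, 4}): φ is false.
  3 (successors {0, 3, 4, 5, 6}): φ is false.
  4 (successors {1, 3}): φ is true.
  5 (successors {3, 4, 5}): φ is false.
  6 (successors {4, 5, 6}): φ is false.
For instance, at 2:
  At 2: \Box p requires p at every successor {0, 4}.
    p fails at 0, so \Box p is false at 2.
Satisfying worlds: {1, 4}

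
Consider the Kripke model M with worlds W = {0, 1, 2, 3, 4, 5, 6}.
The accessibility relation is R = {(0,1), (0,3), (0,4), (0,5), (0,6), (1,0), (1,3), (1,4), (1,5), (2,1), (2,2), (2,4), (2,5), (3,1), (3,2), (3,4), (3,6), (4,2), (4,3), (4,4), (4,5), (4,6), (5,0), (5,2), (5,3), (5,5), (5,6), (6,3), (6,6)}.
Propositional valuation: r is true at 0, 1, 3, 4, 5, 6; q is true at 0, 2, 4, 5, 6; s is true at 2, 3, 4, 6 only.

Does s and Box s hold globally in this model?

Let φ = s and Box s. Evaluate φ at each world:
  0 (successors {1, 3, 4, 5, 6}): φ is false.
  1 (successors {0, 3, 4, 5}): φ is false.
  2 (successors {1, 2, 4, 5}): φ is false.
  3 (successors {1, 2, 4, 6}): φ is false.
  4 (successors {2, 3, 4, 5, 6}): φ is false.
  5 (successors {0, 2, 3, 5, 6}): φ is false.
  6 (successors {3, 6}): φ is true.
Detail at 0 (counterexample):
  At 0: s is false, Box s is false, so s and Box s is false.
    At 0: Box s requires s at every successor {1, 3, 4, 5, 6}.
      s fails at 1, so Box s is false at 0.

No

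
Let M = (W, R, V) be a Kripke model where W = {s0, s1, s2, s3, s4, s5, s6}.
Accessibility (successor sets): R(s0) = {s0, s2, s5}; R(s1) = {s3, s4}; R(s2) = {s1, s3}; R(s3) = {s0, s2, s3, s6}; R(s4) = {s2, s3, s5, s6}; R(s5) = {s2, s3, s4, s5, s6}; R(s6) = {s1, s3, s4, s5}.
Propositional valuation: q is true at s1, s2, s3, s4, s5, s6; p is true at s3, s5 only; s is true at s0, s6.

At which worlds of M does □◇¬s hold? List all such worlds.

s0, s1, s2, s3, s4, s5, s6

Let φ = □◇¬s. Evaluate φ at each world:
  s0 (successors {s0, s2, s5}): φ is true.
  s1 (successors {s3, s4}): φ is true.
  s2 (successors {s1, s3}): φ is true.
  s3 (successors {s0, s2, s3, s6}): φ is true.
  s4 (successors {s2, s3, s5, s6}): φ is true.
  s5 (successors {s2, s3, s4, s5, s6}): φ is true.
  s6 (successors {s1, s3, s4, s5}): φ is true.
For instance, at s5:
  At s5: □◇¬s requires ◇¬s at every successor {s2, s3, s4, s5, s6}.
    At s2: ◇¬s is true.
    At s3: ◇¬s is true.
    At s4: ◇¬s is true.
    At s5: ◇¬s is true.
    At s6: ◇¬s is true.
  So □◇¬s is true at s5.
Satisfying worlds: {s0, s1, s2, s3, s4, s5, s6}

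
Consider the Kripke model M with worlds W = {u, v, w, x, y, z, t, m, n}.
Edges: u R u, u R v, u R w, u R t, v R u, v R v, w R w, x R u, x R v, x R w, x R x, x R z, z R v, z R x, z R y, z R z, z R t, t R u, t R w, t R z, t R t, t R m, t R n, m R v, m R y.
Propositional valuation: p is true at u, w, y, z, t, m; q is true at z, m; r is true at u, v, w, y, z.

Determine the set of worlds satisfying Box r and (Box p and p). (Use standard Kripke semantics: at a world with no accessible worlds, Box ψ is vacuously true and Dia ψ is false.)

Let φ = Box r and (Box p and p). Evaluate φ at each world:
  u (successors {u, v, w, t}): φ is false.
  v (successors {u, v}): φ is false.
  w (successors {w}): φ is true.
  x (successors {u, v, w, x, z}): φ is false.
  y (successors ∅): φ is true.
  z (successors {v, x, y, z, t}): φ is false.
  t (successors {u, w, z, t, m, n}): φ is false.
  m (successors {v, y}): φ is false.
  n (successors ∅): φ is false.
For instance, at t:
  At t: Box r is false, Box p and p is false, so Box r and (Box p and p) is false.
    At t: Box r requires r at every successor {u, w, z, t, m, n}.
      r fails at t, so Box r is false at t.
    At t: Box p is false, p is true, so Box p and p is false.
      At t: Box p requires p at every successor {u, w, z, t, m, n}.
        p fails at n, so Box p is false at t.
Satisfying worlds: {w, y}

w, y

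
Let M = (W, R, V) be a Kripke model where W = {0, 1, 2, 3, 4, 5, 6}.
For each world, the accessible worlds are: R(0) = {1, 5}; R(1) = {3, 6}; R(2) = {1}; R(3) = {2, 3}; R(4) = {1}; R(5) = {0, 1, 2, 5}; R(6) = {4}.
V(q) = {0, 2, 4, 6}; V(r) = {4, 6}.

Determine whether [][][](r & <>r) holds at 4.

Recall that []ψ holds at a world iff ψ holds at every accessible world, and <>ψ holds iff ψ holds at some accessible world.
At 4: [][][](r & <>r) requires [][](r & <>r) at every successor {1}.
  [][](r & <>r) fails at 1, so [][][](r & <>r) is false at 4.
    At 1: [][](r & <>r) requires [](r & <>r) at every successor {3, 6}.
      [](r & <>r) fails at 3, so [][](r & <>r) is false at 1.

No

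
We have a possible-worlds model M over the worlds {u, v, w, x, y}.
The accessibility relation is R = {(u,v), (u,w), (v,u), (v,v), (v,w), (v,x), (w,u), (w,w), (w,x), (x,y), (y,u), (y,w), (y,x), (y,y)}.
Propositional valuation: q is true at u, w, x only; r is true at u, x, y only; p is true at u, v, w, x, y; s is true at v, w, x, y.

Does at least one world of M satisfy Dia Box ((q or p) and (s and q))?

Let φ = Dia Box ((q or p) and (s and q)). Evaluate φ at each world:
  u (successors {v, w}): φ is false.
  v (successors {u, v, w, x}): φ is false.
  w (successors {u, w, x}): φ is false.
  x (successors {y}): φ is false.
  y (successors {u, w, x, y}): φ is false.
For instance, at w:
  At w: Dia Box ((q or p) and (s and q)) requires Box ((q or p) and (s and q)) at some successor in {u, w, x}.
    At u: Box ((q or p) and (s and q)) is false.
    At w: Box ((q or p) and (s and q)) is false.
    At x: Box ((q or p) and (s and q)) is false.
  So Dia Box ((q or p) and (s and q)) is false at w.

No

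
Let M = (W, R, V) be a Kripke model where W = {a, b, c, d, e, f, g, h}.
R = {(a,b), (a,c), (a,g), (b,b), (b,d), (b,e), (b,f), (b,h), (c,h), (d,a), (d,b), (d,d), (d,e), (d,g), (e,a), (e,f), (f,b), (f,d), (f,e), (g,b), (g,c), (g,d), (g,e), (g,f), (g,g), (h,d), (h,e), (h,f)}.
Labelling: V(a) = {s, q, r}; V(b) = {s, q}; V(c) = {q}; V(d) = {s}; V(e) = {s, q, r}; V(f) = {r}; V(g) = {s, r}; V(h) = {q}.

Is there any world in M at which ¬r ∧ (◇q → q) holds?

Yes

Let φ = ¬r ∧ (◇q → q). Evaluate φ at each world:
  a (successors {b, c, g}): φ is false.
  b (successors {b, d, e, f, h}): φ is true.
  c (successors {h}): φ is true.
  d (successors {a, b, d, e, g}): φ is false.
  e (successors {a, f}): φ is false.
  f (successors {b, d, e}): φ is false.
  g (successors {b, c, d, e, f, g}): φ is false.
  h (successors {d, e, f}): φ is true.
Detail at b (witness):
  At b: ¬r is true, ◇q → q is true, so ¬r ∧ (◇q → q) is true.
    At b: ◇q is true, q is true, so ◇q → q is true.
      At b: ◇q requires q at some successor in {b, d, e, f, h}.
        q holds at b, so ◇q is true at b.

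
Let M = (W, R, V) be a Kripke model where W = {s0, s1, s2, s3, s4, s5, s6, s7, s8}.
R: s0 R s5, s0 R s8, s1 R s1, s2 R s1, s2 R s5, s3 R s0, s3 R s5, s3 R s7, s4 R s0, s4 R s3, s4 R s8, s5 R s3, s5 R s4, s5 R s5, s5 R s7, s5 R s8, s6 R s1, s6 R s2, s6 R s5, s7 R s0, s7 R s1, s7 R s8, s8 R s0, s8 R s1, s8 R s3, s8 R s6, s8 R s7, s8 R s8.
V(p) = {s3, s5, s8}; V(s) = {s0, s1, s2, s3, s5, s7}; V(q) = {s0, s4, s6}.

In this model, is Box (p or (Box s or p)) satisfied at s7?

At s7: Box (p or (Box s or p)) requires p or (Box s or p) at every successor {s0, s1, s8}.
  p or (Box s or p) fails at s0, so Box (p or (Box s or p)) is false at s7.
    At s0: p is false, Box s or p is false, so p or (Box s or p) is false.
      At s0: Box s is false, p is false, so Box s or p is false.

No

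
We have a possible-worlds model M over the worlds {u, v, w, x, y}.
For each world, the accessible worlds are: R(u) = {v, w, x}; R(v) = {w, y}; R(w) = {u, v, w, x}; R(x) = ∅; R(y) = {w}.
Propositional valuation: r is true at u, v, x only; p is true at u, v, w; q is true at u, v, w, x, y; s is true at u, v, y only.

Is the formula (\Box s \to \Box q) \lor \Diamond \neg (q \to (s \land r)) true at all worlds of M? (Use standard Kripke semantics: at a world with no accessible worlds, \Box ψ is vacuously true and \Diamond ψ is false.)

Recall that \Box ψ holds at a world iff ψ holds at every accessible world, and \Diamond ψ holds iff ψ holds at some accessible world.
Let φ = (\Box s \to \Box q) \lor \Diamond \neg (q \to (s \land r)). Evaluate φ at each world:
  u (successors {v, w, x}): φ is true.
  v (successors {w, y}): φ is true.
  w (successors {u, v, w, x}): φ is true.
  x (successors ∅): φ is true.
  y (successors {w}): φ is true.
For instance, at v:
  At v: \Box s \to \Box q is true, \Diamond \neg (q \to (s \land r)) is true, so (\Box s \to \Box q) \lor \Diamond \neg (q \to (s \land r)) is true.
    At v: \Box s is false, \Box q is true, so \Box s \to \Box q is true.
      At v: \Box s requires s at every successor {w, y}.
        s fails at w, so \Box s is false at v.
      At v: \Box q requires q at every successor {w, y}.
        At w: q is true.
        At y: q is true.
      So \Box q is true at v.
    At v: \Diamond \neg (q \to (s \land r)) requires \neg (q \to (s \land r)) at some successor in {w, y}.
      \neg (q \to (s \land r)) holds at w, so \Diamond \neg (q \to (s \land r)) is true at v.

Yes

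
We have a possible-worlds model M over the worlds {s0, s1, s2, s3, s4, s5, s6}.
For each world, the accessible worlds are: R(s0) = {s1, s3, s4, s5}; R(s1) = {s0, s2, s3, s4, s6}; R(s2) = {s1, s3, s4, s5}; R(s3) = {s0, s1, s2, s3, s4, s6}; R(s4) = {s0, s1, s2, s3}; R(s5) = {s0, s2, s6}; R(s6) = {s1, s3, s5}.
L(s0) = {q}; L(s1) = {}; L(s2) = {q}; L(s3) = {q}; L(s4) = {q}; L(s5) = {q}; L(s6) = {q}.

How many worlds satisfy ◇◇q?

7

Let φ = ◇◇q. Evaluate φ at each world:
  s0 (successors {s1, s3, s4, s5}): φ is true.
  s1 (successors {s0, s2, s3, s4, s6}): φ is true.
  s2 (successors {s1, s3, s4, s5}): φ is true.
  s3 (successors {s0, s1, s2, s3, s4, s6}): φ is true.
  s4 (successors {s0, s1, s2, s3}): φ is true.
  s5 (successors {s0, s2, s6}): φ is true.
  s6 (successors {s1, s3, s5}): φ is true.
For instance, at s1:
  At s1: ◇◇q requires ◇q at some successor in {s0, s2, s3, s4, s6}.
    ◇q holds at s0, so ◇◇q is true at s1.
      At s0: ◇q requires q at some successor in {s1, s3, s4, s5}.
        q holds at s3, so ◇q is true at s0.
Satisfying worlds: {s0, s1, s2, s3, s4, s5, s6}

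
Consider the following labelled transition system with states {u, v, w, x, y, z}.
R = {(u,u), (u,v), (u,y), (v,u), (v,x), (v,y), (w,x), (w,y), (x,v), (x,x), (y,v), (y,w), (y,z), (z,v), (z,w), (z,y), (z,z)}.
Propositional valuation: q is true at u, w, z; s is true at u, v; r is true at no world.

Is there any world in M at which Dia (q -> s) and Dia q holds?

Yes

Let φ = Dia (q -> s) and Dia q. Evaluate φ at each world:
  u (successors {u, v, y}): φ is true.
  v (successors {u, x, y}): φ is true.
  w (successors {x, y}): φ is false.
  x (successors {v, x}): φ is false.
  y (successors {v, w, z}): φ is true.
  z (successors {v, w, y, z}): φ is true.
Detail at u (witness):
  At u: Dia (q -> s) is true, Dia q is true, so Dia (q -> s) and Dia q is true.
    At u: Dia (q -> s) requires q -> s at some successor in {u, v, y}.
      q -> s holds at u, so Dia (q -> s) is true at u.
    At u: Dia q requires q at some successor in {u, v, y}.
      q holds at u, so Dia q is true at u.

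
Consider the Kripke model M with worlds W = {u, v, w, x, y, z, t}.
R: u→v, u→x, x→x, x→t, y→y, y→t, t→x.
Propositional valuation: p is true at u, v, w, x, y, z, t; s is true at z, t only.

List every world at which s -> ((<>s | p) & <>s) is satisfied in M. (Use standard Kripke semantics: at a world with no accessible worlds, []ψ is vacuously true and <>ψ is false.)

Let φ = s -> ((<>s | p) & <>s). Evaluate φ at each world:
  u (successors {v, x}): φ is true.
  v (successors ∅): φ is true.
  w (successors ∅): φ is true.
  x (successors {x, t}): φ is true.
  y (successors {y, t}): φ is true.
  z (successors ∅): φ is false.
  t (successors {x}): φ is false.
For instance, at x:
  At x: s is false, (<>s | p) & <>s is true, so s -> ((<>s | p) & <>s) is true.
    At x: <>s | p is true, <>s is true, so (<>s | p) & <>s is true.
      At x: <>s is true, p is true, so <>s | p is true.
      At x: <>s requires s at some successor in {x, t}.
        s holds at t, so <>s is true at x.
Satisfying worlds: {u, v, w, x, y}

u, v, w, x, y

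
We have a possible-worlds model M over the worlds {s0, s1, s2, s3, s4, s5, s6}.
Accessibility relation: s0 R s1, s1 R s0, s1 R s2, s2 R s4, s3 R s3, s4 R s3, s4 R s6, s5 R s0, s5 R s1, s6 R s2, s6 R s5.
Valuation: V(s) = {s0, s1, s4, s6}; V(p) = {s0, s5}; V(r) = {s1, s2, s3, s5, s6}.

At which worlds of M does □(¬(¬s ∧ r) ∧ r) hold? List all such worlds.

s0

Recall that □ψ holds at a world iff ψ holds at every accessible world, and ◇ψ holds iff ψ holds at some accessible world.
Let φ = □(¬(¬s ∧ r) ∧ r). Evaluate φ at each world:
  s0 (successors {s1}): φ is true.
  s1 (successors {s0, s2}): φ is false.
  s2 (successors {s4}): φ is false.
  s3 (successors {s3}): φ is false.
  s4 (successors {s3, s6}): φ is false.
  s5 (successors {s0, s1}): φ is false.
  s6 (successors {s2, s5}): φ is false.
For instance, at s5:
  At s5: □(¬(¬s ∧ r) ∧ r) requires ¬(¬s ∧ r) ∧ r at every successor {s0, s1}.
    ¬(¬s ∧ r) ∧ r fails at s0, so □(¬(¬s ∧ r) ∧ r) is false at s5.
Satisfying worlds: {s0}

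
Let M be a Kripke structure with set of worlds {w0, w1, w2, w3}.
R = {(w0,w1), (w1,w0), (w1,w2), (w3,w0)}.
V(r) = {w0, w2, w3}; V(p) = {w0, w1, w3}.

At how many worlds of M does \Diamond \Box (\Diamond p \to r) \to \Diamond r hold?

3

Let φ = \Diamond \Box (\Diamond p \to r) \to \Diamond r. Evaluate φ at each world:
  w0 (successors {w1}): φ is false.
  w1 (successors {w0, w2}): φ is true.
  w2 (successors ∅): φ is true.
  w3 (successors {w0}): φ is true.
For instance, at w3:
  At w3: \Diamond \Box (\Diamond p \to r) is false, \Diamond r is true, so \Diamond \Box (\Diamond p \to r) \to \Diamond r is true.
    At w3: \Diamond \Box (\Diamond p \to r) requires \Box (\Diamond p \to r) at some successor in {w0}.
      At w0: \Box (\Diamond p \to r) is false.
    So \Diamond \Box (\Diamond p \to r) is false at w3.
    At w3: \Diamond r requires r at some successor in {w0}.
      r holds at w0, so \Diamond r is true at w3.
Satisfying worlds: {w1, w2, w3}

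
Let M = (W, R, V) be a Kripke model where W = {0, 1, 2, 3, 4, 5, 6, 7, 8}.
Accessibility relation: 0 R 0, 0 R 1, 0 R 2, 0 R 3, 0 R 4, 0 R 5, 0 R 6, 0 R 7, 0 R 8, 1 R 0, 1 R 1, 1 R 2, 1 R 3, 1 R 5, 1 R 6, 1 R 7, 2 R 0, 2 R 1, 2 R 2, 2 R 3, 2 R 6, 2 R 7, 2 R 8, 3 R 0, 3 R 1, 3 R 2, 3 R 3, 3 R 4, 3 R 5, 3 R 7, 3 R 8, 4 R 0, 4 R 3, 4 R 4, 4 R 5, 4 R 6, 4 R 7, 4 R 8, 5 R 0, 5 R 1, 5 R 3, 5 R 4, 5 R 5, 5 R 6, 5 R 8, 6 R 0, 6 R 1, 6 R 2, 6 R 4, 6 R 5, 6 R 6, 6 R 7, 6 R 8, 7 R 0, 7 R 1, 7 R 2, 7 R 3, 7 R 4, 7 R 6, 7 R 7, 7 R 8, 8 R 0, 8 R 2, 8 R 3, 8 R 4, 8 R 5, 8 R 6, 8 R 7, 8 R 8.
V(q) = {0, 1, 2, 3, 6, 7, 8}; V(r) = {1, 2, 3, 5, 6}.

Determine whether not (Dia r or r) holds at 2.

No

At 2: Dia r or r is true, so not (Dia r or r) is false.
  At 2: Dia r is true, r is true, so Dia r or r is true.
    At 2: Dia r requires r at some successor in {0, 1, 2, 3, 6, 7, 8}.
      r holds at 1, so Dia r is true at 2.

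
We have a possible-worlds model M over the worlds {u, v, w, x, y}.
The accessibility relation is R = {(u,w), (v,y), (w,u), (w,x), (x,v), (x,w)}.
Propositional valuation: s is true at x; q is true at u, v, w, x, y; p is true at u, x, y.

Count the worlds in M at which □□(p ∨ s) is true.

Let φ = □□(p ∨ s). Evaluate φ at each world:
  u (successors {w}): φ is true.
  v (successors {y}): φ is true.
  w (successors {u, x}): φ is false.
  x (successors {v, w}): φ is true.
  y (successors ∅): φ is true.
For instance, at w:
  At w: □□(p ∨ s) requires □(p ∨ s) at every successor {u, x}.
    □(p ∨ s) fails at u, so □□(p ∨ s) is false at w.
      At u: □(p ∨ s) requires p ∨ s at every successor {w}.
        p ∨ s fails at w, so □(p ∨ s) is false at u.
Satisfying worlds: {u, v, x, y}

4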